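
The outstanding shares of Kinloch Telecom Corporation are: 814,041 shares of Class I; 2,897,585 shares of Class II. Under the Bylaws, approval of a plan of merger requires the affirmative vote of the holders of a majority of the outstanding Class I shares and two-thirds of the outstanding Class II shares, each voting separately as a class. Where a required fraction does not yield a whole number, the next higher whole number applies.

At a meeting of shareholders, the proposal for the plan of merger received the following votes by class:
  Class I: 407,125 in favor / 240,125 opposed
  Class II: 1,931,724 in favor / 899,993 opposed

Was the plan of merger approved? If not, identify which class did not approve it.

Approved — every class gave the required vote.

Class I: a majority of 814041 is 407021; 407,021 required, 407,125 in favor — approved.
Class II: 2/3 of 2897585 = 1931723.33, rounded up to 1931724; 1,931,724 required, 1,931,724 in favor — approved.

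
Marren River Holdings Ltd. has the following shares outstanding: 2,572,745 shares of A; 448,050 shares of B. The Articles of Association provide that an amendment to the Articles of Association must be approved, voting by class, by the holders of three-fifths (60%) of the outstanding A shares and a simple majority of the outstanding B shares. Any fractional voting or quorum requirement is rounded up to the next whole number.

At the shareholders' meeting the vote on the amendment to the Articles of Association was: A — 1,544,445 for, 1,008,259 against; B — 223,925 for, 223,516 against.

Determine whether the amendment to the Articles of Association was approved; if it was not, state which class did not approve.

A: 3/5 of 2572745 = 1543647; 1,543,647 required, 1,544,445 in favor — approved.
B: a majority of 448050 is 224026; 224,026 required, 223,925 in favor — not approved.

Not approved — the B shares did not give the required vote.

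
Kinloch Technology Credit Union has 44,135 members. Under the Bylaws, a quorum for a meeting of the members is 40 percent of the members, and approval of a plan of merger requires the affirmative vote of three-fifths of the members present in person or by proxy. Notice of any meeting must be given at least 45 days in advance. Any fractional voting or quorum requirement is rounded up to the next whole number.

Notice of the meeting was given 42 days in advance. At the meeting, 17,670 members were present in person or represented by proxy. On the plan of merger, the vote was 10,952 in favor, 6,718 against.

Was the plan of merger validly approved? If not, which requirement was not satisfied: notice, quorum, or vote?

Notice: 42 days given; 45 required. Not satisfied.
Quorum: 40% of 44,135 = 17,654; 17,670 present. Satisfied.
Vote: requires three-fifths of those present (17,670); 3/5 of 17670 = 10602, so 10,602 needed; 10,952 in favor. Satisfied.

Invalid — notice requirement not satisfied.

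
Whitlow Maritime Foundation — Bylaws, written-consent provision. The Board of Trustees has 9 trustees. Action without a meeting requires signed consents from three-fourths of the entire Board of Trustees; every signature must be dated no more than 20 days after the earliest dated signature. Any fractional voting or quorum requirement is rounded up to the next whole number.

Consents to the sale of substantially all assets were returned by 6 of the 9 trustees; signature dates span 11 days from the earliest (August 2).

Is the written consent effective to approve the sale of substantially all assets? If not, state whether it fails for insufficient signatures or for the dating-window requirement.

Signatures required: three-fourths of 9 — 3/4 of 9 = 6.75, rounded up to 7, so 7 needed; 6 signed. Insufficient.
Dating window: the latest signature is 11 days after the earliest; the limit is 20 days. Within the window.

Not effective — insufficient signatures.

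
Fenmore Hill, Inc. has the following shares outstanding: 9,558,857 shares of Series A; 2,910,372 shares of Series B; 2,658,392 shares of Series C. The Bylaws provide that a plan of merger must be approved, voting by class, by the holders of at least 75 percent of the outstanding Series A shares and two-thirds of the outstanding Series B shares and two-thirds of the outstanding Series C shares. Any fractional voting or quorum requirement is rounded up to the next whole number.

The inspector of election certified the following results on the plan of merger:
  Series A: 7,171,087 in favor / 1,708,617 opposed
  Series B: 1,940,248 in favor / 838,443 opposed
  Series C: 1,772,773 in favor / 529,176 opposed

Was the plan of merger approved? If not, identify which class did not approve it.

Approved — every class gave the required vote.

Series A: 3/4 of 9558857 = 7169142.75, rounded up to 7169143; 7,169,143 required, 7,171,087 in favor — approved.
Series B: 2/3 of 2910372 = 1940248; 1,940,248 required, 1,940,248 in favor — approved.
Series C: 2/3 of 2658392 = 1772261.33, rounded up to 1772262; 1,772,262 required, 1,772,773 in favor — approved.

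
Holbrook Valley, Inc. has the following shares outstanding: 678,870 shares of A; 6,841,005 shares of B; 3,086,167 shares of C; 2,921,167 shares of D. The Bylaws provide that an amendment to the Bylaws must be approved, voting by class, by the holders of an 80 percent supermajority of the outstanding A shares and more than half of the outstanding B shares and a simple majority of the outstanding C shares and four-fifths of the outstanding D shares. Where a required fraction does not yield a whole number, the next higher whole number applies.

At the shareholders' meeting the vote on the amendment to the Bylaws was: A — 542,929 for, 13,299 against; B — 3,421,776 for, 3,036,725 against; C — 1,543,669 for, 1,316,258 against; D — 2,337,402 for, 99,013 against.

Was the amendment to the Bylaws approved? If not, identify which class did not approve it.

A: 4/5 of 678870 = 543096; 543,096 required, 542,929 in favor — not approved.
B: a majority of 6841005 is 3420503; 3,420,503 required, 3,421,776 in favor — approved.
C: a majority of 3086167 is 1543084; 1,543,084 required, 1,543,669 in favor — approved.
D: 4/5 of 2921167 = 2336933.60, rounded up to 2336934; 2,336,934 required, 2,337,402 in favor — approved.

Not approved — the A shares did not give the required vote.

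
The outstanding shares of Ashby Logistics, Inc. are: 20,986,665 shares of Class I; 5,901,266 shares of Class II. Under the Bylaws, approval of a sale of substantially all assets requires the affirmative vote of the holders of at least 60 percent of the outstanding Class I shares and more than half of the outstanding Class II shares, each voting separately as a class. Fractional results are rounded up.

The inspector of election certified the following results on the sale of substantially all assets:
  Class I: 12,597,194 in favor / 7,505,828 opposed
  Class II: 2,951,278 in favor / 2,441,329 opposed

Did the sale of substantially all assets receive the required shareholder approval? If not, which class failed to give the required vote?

Class I: 3/5 of 20986665 = 12591999; 12,591,999 required, 12,597,194 in favor — approved.
Class II: a majority of 5901266 is 2950634; 2,950,634 required, 2,951,278 in favor — approved.

Approved — every class gave the required vote.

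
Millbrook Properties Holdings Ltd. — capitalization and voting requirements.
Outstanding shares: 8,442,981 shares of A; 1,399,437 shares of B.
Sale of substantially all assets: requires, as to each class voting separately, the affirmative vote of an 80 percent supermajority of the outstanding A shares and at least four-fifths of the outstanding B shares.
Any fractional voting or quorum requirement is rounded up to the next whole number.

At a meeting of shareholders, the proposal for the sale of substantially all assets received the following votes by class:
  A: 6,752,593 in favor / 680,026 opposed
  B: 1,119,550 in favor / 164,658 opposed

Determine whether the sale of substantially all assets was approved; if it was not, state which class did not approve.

A: 4/5 of 8442981 = 6754384.80, rounded up to 6754385; 6,754,385 required, 6,752,593 in favor — not approved.
B: 4/5 of 1399437 = 1119549.60, rounded up to 1119550; 1,119,550 required, 1,119,550 in favor — approved.

Not approved — the A shares did not give the required vote.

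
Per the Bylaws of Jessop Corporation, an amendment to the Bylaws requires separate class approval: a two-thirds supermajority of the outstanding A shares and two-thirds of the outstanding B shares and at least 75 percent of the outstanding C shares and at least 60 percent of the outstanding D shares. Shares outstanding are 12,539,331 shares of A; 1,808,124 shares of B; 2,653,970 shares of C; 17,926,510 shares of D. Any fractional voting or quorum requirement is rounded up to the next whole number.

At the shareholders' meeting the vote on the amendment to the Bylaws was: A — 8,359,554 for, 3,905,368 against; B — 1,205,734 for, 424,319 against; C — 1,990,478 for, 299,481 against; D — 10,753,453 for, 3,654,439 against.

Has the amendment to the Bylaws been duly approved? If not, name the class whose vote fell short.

Not approved — the D shares did not give the required vote.

A: 2/3 of 12539331 = 8359554; 8,359,554 required, 8,359,554 in favor — approved.
B: 2/3 of 1808124 = 1205416; 1,205,416 required, 1,205,734 in favor — approved.
C: 3/4 of 2653970 = 1990477.50, rounded up to 1990478; 1,990,478 required, 1,990,478 in favor — approved.
D: 3/5 of 17926510 = 10755906; 10,755,906 required, 10,753,453 in favor — not approved.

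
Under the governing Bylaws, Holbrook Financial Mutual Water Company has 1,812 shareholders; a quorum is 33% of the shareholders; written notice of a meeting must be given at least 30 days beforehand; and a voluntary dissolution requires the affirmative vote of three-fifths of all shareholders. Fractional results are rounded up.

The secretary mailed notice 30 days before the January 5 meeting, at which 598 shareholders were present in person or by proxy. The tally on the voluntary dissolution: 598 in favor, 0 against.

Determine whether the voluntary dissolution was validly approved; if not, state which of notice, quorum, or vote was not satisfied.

Invalid — vote requirement not satisfied.

Notice: 30 days given; 30 required. Satisfied.
Quorum: 33% of 1,812 = 597.96, rounded up to 598; 598 present. Satisfied.
Vote: requires three-fifths of all shareholders (1,812); 3/5 of 1812 = 1087.20, rounded up to 1088, so 1,088 needed; 598 in favor. Not satisfied.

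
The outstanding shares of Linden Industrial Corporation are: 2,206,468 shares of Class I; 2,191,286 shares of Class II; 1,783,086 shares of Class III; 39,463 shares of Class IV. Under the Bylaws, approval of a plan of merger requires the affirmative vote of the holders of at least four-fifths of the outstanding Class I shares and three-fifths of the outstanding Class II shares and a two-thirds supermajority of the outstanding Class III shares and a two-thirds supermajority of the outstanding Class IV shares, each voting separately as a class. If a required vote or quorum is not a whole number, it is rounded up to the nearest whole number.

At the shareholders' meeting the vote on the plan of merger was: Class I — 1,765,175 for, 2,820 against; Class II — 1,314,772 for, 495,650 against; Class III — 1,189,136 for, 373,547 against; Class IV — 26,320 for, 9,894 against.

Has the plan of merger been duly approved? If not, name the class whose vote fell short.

Class I: 4/5 of 2206468 = 1765174.40, rounded up to 1765175; 1,765,175 required, 1,765,175 in favor — approved.
Class II: 3/5 of 2191286 = 1314771.60, rounded up to 1314772; 1,314,772 required, 1,314,772 in favor — approved.
Class III: 2/3 of 1783086 = 1188724; 1,188,724 required, 1,189,136 in favor — approved.
Class IV: 2/3 of 39463 = 26308.67, rounded up to 26309; 26,309 required, 26,320 in favor — approved.

Approved — every class gave the required vote.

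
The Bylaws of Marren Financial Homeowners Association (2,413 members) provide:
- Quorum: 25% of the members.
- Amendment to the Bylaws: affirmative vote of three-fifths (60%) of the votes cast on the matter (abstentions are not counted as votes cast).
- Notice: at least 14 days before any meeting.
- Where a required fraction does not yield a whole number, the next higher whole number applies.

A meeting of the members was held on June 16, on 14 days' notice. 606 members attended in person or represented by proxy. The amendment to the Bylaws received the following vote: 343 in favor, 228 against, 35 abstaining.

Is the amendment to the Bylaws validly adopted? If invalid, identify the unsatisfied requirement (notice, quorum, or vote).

Notice: 14 days given; 14 required. Satisfied.
Quorum: 25% of 2,413 = 603.25, rounded up to 604; 606 present. Satisfied.
Vote: requires three-fifths of the votes cast (606 − 35 abstaining = 571); 3/5 of 571 = 342.60, rounded up to 343, so 343 needed; 343 in favor. Satisfied.

Valid — all requirements satisfied.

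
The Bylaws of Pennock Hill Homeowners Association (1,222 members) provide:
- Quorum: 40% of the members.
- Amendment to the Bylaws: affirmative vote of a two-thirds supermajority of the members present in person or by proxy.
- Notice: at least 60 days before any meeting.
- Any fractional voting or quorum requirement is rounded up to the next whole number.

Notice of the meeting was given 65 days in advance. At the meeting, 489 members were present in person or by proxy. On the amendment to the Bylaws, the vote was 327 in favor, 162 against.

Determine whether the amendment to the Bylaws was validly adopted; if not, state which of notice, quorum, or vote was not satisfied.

Notice: 65 days given; 60 required. Satisfied.
Quorum: 40% of 1,222 = 488.80, rounded up to 489; 489 present. Satisfied.
Vote: requires two-thirds of those present (489); 2/3 of 489 = 326, so 326 needed; 327 in favor. Satisfied.

Valid — all requirements satisfied.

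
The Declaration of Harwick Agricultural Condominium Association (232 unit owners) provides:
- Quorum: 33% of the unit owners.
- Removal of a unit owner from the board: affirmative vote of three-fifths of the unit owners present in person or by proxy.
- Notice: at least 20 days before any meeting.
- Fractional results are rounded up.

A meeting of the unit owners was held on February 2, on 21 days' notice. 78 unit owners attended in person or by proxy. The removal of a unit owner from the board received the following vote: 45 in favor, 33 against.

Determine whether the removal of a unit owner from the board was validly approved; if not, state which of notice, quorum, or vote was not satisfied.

Notice: 21 days given; 20 required. Satisfied.
Quorum: 33% of 232 = 76.56, rounded up to 77; 78 present. Satisfied.
Vote: requires three-fifths of those present (78); 3/5 of 78 = 46.80, rounded up to 47, so 47 needed; 45 in favor. Not satisfied.

Invalid — vote requirement not satisfied.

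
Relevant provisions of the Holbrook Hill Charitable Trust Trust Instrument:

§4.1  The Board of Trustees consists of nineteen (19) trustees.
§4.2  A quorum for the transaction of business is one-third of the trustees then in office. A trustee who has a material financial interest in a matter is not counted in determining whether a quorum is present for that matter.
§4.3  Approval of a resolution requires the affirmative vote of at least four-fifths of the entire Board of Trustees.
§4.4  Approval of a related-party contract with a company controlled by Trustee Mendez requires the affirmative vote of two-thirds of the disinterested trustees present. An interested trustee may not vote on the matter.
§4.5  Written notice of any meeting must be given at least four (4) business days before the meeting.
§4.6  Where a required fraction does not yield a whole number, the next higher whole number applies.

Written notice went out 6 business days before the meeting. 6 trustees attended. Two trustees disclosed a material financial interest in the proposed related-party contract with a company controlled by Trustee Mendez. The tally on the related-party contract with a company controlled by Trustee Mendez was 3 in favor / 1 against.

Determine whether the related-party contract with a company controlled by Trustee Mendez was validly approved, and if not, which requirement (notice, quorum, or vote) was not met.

Invalid — quorum requirement not satisfied.

Notice: 6 business days given; 4 required (6 ≥ 4). Satisfied.
Quorum: 6 present, but the 2 interested trustees do not count, leaving 4. Quorum is 7. Not satisfied.
Vote: the related-party contract with a company controlled by Trustee Mendez requires two-thirds of the disinterested trustees present (6 − 2 = 4). 2/3 of 4 = 2.67, rounded up to 3, so 3 affirmative votes are needed; 3 voted in favor. Satisfied. (Moot — without a quorum no business can be validly transacted.)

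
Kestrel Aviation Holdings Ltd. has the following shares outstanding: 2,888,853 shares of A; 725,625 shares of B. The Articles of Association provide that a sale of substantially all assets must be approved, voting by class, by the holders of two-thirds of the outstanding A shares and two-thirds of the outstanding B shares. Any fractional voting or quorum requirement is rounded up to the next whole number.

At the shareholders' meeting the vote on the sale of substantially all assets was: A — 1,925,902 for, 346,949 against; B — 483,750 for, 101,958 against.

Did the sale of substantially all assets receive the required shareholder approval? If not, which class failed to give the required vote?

Approved — every class gave the required vote.

A: 2/3 of 2888853 = 1925902; 1,925,902 required, 1,925,902 in favor — approved.
B: 2/3 of 725625 = 483750; 483,750 required, 483,750 in favor — approved.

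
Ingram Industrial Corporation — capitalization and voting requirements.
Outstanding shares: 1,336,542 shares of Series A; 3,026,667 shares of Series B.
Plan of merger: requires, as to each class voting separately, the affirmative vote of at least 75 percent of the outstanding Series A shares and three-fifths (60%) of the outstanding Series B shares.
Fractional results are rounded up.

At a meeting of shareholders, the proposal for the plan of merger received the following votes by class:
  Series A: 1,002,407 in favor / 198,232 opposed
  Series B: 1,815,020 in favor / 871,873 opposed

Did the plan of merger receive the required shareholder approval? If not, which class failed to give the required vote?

Series A: 3/4 of 1336542 = 1002406.50, rounded up to 1002407; 1,002,407 required, 1,002,407 in favor — approved.
Series B: 3/5 of 3026667 = 1816000.20, rounded up to 1816001; 1,816,001 required, 1,815,020 in favor — not approved.

Not approved — the Series B shares did not give the required vote.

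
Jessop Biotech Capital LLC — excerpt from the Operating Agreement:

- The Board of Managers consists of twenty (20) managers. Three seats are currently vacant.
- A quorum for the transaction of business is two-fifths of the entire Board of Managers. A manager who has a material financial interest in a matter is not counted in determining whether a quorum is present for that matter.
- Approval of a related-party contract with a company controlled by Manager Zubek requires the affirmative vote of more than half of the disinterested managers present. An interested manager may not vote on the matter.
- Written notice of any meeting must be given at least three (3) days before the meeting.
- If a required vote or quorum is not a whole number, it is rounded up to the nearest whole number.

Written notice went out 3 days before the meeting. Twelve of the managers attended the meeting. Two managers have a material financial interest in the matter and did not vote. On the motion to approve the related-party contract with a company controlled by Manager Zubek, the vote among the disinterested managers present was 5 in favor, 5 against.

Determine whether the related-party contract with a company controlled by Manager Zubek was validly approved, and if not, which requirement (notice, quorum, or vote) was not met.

Notice: 3 days given; 3 required (3 ≥ 3). Satisfied.
Quorum: 12 present, but the 2 interested managers do not count, leaving 10. Quorum is 8. Satisfied.
Vote: the related-party contract with a company controlled by Manager Zubek requires a majority of the disinterested managers present (12 − 2 = 10). A majority of 10 is 6, so 6 affirmative votes are needed; 5 voted in favor. Not satisfied.

Invalid — vote requirement not satisfied.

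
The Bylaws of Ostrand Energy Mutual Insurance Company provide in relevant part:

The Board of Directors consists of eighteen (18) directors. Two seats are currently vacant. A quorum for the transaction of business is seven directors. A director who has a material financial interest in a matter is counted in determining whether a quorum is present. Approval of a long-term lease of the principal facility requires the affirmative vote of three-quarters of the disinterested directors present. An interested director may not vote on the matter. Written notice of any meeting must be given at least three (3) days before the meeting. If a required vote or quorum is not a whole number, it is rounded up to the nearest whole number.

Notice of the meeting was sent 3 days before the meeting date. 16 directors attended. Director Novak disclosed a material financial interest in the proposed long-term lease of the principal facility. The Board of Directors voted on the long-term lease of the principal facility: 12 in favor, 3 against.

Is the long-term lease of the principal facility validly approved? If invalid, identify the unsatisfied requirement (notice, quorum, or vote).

Notice: 3 days given; 3 required (3 ≥ 3). Satisfied.
Quorum: 16 present (interested directors count toward quorum); quorum is 7. Satisfied.
Vote: the long-term lease of the principal facility requires three-fourths of the disinterested directors present (16 − 1 = 15). 3/4 of 15 = 11.25, rounded up to 12, so 12 affirmative votes are needed; 12 voted in favor. Satisfied.

Valid — all requirements satisfied.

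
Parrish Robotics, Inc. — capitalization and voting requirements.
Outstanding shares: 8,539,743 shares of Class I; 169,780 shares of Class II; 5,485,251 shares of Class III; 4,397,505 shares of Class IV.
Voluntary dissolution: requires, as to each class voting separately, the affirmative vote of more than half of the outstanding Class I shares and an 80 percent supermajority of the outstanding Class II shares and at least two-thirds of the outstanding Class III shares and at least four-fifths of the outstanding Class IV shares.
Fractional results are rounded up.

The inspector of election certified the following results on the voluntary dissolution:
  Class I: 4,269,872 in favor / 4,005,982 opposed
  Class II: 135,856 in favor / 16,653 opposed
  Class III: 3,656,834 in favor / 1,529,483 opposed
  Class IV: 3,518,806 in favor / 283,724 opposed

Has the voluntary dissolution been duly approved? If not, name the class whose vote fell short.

Approved — every class gave the required vote.

Class I: a majority of 8539743 is 4269872; 4,269,872 required, 4,269,872 in favor — approved.
Class II: 4/5 of 169780 = 135824; 135,824 required, 135,856 in favor — approved.
Class III: 2/3 of 5485251 = 3656834; 3,656,834 required, 3,656,834 in favor — approved.
Class IV: 4/5 of 4397505 = 3518004; 3,518,004 required, 3,518,806 in favor — approved.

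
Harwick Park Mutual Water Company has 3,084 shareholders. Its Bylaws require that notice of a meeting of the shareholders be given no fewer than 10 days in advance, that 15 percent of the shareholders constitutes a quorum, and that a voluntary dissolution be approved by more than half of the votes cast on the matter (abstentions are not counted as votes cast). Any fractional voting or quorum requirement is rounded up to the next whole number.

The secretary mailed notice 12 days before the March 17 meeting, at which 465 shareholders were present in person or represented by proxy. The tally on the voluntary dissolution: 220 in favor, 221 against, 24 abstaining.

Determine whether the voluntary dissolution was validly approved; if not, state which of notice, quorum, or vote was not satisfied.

Invalid — vote requirement not satisfied.

Notice: 12 days given; 10 required. Satisfied.
Quorum: 15% of 3,084 = 462.60, rounded up to 463; 465 present. Satisfied.
Vote: requires a majority of the votes cast (465 − 24 abstaining = 441); a majority of 441 is 221, so 221 needed; 220 in favor. Not satisfied.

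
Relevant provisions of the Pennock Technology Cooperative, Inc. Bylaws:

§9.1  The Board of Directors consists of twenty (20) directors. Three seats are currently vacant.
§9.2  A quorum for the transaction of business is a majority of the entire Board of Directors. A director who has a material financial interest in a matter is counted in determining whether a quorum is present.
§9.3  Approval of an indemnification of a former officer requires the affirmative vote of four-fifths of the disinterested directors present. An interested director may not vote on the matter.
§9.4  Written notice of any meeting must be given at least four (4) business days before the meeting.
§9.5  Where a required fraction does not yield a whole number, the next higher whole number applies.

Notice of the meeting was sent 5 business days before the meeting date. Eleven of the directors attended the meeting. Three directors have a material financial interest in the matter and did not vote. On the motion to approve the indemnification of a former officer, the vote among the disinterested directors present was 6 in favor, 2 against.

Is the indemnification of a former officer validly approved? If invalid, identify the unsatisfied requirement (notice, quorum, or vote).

Invalid — vote requirement not satisfied.

Notice: 5 business days given; 4 required (5 ≥ 4). Satisfied.
Quorum: 11 present (interested directors count toward quorum); quorum is 11. Satisfied.
Vote: the indemnification of a former officer requires four-fifths of the disinterested directors present (11 − 3 = 8). 4/5 of 8 = 6.40, rounded up to 7, so 7 affirmative votes are needed; 6 voted in favor. Not satisfied.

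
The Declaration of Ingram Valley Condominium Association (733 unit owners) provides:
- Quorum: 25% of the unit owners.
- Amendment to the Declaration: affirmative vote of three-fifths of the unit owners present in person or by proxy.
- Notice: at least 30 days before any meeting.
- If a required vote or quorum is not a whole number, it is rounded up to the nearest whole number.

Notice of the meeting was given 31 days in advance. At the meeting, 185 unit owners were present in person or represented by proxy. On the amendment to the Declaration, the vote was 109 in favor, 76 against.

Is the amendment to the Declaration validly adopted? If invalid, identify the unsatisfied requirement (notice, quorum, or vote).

Notice: 31 days given; 30 required. Satisfied.
Quorum: 25% of 733 = 183.25, rounded up to 184; 185 present. Satisfied.
Vote: requires three-fifths of those present (185); 3/5 of 185 = 111, so 111 needed; 109 in favor. Not satisfied.

Invalid — vote requirement not satisfied.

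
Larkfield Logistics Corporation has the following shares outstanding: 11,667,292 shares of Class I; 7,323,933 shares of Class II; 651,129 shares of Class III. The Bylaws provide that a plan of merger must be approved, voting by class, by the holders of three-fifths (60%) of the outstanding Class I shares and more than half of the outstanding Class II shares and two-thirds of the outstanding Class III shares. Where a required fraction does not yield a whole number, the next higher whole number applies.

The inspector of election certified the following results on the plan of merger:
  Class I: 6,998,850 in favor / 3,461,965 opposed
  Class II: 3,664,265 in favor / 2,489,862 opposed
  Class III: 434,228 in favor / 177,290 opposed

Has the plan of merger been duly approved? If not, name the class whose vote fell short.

Not approved — the Class I shares did not give the required vote.

Class I: 3/5 of 11667292 = 7000375.20, rounded up to 7000376; 7,000,376 required, 6,998,850 in favor — not approved.
Class II: a majority of 7323933 is 3661967; 3,661,967 required, 3,664,265 in favor — approved.
Class III: 2/3 of 651129 = 434086; 434,086 required, 434,228 in favor — approved.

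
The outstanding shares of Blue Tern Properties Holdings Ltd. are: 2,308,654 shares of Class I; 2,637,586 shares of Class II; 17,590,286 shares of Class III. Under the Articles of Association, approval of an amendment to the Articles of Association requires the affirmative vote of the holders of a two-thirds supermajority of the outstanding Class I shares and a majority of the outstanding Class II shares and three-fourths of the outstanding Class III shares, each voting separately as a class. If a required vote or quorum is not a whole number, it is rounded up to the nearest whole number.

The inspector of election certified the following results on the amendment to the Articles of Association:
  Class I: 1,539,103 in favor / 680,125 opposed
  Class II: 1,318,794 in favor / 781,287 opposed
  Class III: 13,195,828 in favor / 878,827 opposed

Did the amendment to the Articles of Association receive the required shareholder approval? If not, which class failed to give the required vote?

Approved — every class gave the required vote.

Class I: 2/3 of 2308654 = 1539102.67, rounded up to 1539103; 1,539,103 required, 1,539,103 in favor — approved.
Class II: a majority of 2637586 is 1318794; 1,318,794 required, 1,318,794 in favor — approved.
Class III: 3/4 of 17590286 = 13192714.50, rounded up to 13192715; 13,192,715 required, 13,195,828 in favor — approved.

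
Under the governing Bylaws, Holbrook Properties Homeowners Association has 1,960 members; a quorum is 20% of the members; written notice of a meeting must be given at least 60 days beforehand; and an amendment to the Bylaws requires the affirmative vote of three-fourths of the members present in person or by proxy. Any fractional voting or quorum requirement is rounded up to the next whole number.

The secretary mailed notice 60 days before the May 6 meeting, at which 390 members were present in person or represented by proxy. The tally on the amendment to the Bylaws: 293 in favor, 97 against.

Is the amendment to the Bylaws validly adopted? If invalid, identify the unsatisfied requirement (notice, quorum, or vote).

Invalid — quorum requirement not satisfied.

Notice: 60 days given; 60 required. Satisfied.
Quorum: 20% of 1,960 = 392; 390 present. Not satisfied.
Vote: requires three-fourths of those present (390); 3/4 of 390 = 292.50, rounded up to 293, so 293 needed; 293 in favor. Satisfied.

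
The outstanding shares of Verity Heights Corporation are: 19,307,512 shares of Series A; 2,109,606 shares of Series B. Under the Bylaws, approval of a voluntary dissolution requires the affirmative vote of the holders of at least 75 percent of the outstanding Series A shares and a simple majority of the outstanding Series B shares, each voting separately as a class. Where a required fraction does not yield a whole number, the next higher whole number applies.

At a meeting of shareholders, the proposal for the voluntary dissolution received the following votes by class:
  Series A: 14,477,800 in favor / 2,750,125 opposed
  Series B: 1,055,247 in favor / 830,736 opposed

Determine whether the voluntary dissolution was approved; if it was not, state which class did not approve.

Series A: 3/4 of 19307512 = 14480634; 14,480,634 required, 14,477,800 in favor — not approved.
Series B: a majority of 2109606 is 1054804; 1,054,804 required, 1,055,247 in favor — approved.

Not approved — the Series A shares did not give the required vote.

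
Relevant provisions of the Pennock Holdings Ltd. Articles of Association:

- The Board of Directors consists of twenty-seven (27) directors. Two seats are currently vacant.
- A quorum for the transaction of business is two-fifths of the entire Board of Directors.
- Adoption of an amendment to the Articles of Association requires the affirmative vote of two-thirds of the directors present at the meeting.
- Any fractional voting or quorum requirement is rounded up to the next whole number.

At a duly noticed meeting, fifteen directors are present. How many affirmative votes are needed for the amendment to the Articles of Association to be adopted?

The amendment to the Articles of Association requires two-thirds of the directors present (15).
2/3 of 15 = 10.

10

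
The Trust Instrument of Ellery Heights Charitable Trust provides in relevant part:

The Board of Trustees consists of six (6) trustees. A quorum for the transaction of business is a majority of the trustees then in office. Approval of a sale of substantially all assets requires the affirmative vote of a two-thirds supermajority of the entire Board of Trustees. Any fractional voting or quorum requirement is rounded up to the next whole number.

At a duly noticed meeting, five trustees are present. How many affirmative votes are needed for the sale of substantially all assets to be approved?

4

The sale of substantially all assets requires two-thirds of the entire Board of Trustees (6).
2/3 of 6 = 4.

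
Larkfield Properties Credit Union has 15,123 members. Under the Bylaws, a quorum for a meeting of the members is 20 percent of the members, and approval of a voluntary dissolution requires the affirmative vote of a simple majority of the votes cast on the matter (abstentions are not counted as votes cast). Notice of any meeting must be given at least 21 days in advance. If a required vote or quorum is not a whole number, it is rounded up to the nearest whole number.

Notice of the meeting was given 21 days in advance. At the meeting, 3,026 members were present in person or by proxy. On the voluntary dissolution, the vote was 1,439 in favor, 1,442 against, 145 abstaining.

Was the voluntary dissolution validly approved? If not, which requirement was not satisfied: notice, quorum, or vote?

Invalid — vote requirement not satisfied.

Notice: 21 days given; 21 required. Satisfied.
Quorum: 20% of 15,123 = 3,024.60, rounded up to 3,025; 3,026 present. Satisfied.
Vote: requires a majority of the votes cast (3,026 − 145 abstaining = 2,881); a majority of 2881 is 1441, so 1,441 needed; 1,439 in favor. Not satisfied.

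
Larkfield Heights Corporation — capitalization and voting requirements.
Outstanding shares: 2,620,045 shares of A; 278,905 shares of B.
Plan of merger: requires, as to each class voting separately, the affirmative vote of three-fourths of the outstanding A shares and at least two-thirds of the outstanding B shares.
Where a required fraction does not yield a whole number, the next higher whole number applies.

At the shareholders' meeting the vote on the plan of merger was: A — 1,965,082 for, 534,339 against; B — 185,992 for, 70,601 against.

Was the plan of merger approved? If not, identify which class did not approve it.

A: 3/4 of 2620045 = 1965033.75, rounded up to 1965034; 1,965,034 required, 1,965,082 in favor — approved.
B: 2/3 of 278905 = 185936.67, rounded up to 185937; 185,937 required, 185,992 in favor — approved.

Approved — every class gave the required vote.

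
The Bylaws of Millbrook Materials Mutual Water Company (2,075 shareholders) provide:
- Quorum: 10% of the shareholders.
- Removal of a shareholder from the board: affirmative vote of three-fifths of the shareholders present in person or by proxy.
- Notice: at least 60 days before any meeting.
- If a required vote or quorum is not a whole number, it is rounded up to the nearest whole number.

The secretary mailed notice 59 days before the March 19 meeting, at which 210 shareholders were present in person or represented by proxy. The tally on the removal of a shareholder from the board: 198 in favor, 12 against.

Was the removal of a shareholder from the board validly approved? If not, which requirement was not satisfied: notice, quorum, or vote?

Notice: 59 days given; 60 required. Not satisfied.
Quorum: 10% of 2,075 = 207.50, rounded up to 208; 210 present. Satisfied.
Vote: requires three-fifths of those present (210); 3/5 of 210 = 126, so 126 needed; 198 in favor. Satisfied.

Invalid — notice requirement not satisfied.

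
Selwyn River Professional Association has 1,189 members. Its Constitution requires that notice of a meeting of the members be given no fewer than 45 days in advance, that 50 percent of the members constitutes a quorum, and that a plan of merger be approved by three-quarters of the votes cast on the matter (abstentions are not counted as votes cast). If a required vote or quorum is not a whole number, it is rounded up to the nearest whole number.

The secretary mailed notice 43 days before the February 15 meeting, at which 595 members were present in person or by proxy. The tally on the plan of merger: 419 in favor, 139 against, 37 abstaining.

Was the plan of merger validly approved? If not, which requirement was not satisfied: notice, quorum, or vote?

Invalid — notice requirement not satisfied.

Notice: 43 days given; 45 required. Not satisfied.
Quorum: 50% of 1,189 = 594.50, rounded up to 595; 595 present. Satisfied.
Vote: requires three-fourths of the votes cast (595 − 37 abstaining = 558); 3/4 of 558 = 418.50, rounded up to 419, so 419 needed; 419 in favor. Satisfied.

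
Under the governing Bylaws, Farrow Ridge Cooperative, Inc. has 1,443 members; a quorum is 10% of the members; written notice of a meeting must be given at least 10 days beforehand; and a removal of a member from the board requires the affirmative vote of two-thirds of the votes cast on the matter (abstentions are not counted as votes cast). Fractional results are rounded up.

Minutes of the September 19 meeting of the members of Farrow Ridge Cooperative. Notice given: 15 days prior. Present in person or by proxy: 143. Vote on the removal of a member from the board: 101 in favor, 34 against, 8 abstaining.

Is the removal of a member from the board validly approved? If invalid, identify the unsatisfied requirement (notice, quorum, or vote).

Notice: 15 days given; 10 required. Satisfied.
Quorum: 10% of 1,443 = 144.30, rounded up to 145; 143 present. Not satisfied.
Vote: requires two-thirds of the votes cast (143 − 8 abstaining = 135); 2/3 of 135 = 90, so 90 needed; 101 in favor. Satisfied.

Invalid — quorum requirement not satisfied.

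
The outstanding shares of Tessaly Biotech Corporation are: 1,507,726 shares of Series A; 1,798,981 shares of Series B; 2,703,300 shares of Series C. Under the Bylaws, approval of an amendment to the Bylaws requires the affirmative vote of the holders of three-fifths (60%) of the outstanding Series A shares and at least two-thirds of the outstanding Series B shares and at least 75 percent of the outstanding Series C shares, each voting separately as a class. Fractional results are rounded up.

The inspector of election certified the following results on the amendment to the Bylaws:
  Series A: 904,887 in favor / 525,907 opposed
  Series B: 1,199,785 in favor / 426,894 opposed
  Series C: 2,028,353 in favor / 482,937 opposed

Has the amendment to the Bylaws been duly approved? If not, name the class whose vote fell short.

Series A: 3/5 of 1507726 = 904635.60, rounded up to 904636; 904,636 required, 904,887 in favor — approved.
Series B: 2/3 of 1798981 = 1199320.67, rounded up to 1199321; 1,199,321 required, 1,199,785 in favor — approved.
Series C: 3/4 of 2703300 = 2027475; 2,027,475 required, 2,028,353 in favor — approved.

Approved — every class gave the required vote.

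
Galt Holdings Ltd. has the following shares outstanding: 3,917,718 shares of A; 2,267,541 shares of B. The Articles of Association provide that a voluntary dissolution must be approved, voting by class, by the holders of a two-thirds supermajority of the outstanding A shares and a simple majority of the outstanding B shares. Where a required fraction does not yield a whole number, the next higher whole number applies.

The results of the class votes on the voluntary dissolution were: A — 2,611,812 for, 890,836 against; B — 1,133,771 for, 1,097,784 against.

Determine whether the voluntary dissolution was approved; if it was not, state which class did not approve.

A: 2/3 of 3917718 = 2611812; 2,611,812 required, 2,611,812 in favor — approved.
B: a majority of 2267541 is 1133771; 1,133,771 required, 1,133,771 in favor — approved.

Approved — every class gave the required vote.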